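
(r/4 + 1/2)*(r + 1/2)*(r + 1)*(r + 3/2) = r^4/4 + 5*r^3/4 + 35*r^2/16 + 25*r/16 + 3/8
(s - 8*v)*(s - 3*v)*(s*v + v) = s^3*v - 11*s^2*v^2 + s^2*v + 24*s*v^3 - 11*s*v^2 + 24*v^3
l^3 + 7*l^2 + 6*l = l*(l + 1)*(l + 6)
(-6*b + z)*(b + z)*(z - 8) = -6*b^2*z + 48*b^2 - 5*b*z^2 + 40*b*z + z^3 - 8*z^2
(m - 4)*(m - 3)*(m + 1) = m^3 - 6*m^2 + 5*m + 12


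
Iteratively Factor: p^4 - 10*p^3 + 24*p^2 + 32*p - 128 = (p + 2)*(p^3 - 12*p^2 + 48*p - 64) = (p - 4)*(p + 2)*(p^2 - 8*p + 16) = (p - 4)^2*(p + 2)*(p - 4)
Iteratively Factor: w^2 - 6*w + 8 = (w - 2)*(w - 4)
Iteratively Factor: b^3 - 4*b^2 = (b - 4)*(b^2) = b*(b - 4)*(b)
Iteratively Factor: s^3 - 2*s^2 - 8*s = (s)*(s^2 - 2*s - 8) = s*(s - 4)*(s + 2)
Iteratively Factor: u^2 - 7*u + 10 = (u - 5)*(u - 2)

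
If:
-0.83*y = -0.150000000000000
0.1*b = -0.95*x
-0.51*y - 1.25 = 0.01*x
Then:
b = 1275.06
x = -134.22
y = 0.18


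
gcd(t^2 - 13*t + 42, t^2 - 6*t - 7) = t - 7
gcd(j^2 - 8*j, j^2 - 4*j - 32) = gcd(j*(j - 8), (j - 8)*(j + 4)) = j - 8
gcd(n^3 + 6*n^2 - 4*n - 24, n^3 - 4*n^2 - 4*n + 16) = n^2 - 4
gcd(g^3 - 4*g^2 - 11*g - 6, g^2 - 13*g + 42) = g - 6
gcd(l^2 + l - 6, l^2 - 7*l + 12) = 1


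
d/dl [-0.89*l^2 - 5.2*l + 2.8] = -1.78*l - 5.2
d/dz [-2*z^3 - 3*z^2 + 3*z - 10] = -6*z^2 - 6*z + 3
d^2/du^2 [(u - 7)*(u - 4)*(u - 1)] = 6*u - 24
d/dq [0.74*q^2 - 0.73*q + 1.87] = 1.48*q - 0.73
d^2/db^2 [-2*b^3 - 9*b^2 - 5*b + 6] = -12*b - 18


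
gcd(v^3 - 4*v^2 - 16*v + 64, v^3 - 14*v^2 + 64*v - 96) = v^2 - 8*v + 16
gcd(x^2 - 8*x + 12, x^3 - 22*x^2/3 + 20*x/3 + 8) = x^2 - 8*x + 12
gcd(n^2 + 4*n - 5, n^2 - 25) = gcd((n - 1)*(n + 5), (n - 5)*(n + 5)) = n + 5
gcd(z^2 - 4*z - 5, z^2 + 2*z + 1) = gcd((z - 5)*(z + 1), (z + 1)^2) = z + 1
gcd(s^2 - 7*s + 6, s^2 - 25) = 1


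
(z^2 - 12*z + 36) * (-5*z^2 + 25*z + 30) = -5*z^4 + 85*z^3 - 450*z^2 + 540*z + 1080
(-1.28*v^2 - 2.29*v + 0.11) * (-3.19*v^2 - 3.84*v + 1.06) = 4.0832*v^4 + 12.2203*v^3 + 7.0859*v^2 - 2.8498*v + 0.1166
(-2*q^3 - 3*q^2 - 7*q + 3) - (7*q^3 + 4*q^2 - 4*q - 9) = -9*q^3 - 7*q^2 - 3*q + 12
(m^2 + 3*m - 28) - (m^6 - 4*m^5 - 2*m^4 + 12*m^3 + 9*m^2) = -m^6 + 4*m^5 + 2*m^4 - 12*m^3 - 8*m^2 + 3*m - 28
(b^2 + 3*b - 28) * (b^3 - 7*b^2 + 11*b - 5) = b^5 - 4*b^4 - 38*b^3 + 224*b^2 - 323*b + 140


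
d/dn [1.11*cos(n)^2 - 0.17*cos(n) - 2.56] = (0.17 - 2.22*cos(n))*sin(n)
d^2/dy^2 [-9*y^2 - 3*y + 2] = -18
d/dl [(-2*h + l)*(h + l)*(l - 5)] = -2*h^2 - 2*h*l + 5*h + 3*l^2 - 10*l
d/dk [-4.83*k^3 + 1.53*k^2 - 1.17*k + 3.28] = -14.49*k^2 + 3.06*k - 1.17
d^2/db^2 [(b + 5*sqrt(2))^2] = 2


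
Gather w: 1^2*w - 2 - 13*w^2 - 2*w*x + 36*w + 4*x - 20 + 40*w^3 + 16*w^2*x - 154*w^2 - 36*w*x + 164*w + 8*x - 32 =40*w^3 + w^2*(16*x - 167) + w*(201 - 38*x) + 12*x - 54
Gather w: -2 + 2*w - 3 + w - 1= 3*w - 6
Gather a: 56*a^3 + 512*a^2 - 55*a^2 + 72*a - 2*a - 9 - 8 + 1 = 56*a^3 + 457*a^2 + 70*a - 16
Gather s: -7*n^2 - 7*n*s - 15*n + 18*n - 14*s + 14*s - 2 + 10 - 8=-7*n^2 - 7*n*s + 3*n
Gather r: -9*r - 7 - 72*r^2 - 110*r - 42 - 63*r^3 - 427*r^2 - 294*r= -63*r^3 - 499*r^2 - 413*r - 49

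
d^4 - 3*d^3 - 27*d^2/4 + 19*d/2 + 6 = (d - 4)*(d - 3/2)*(d + 1/2)*(d + 2)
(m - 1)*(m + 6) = m^2 + 5*m - 6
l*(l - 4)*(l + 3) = l^3 - l^2 - 12*l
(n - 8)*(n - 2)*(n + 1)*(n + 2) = n^4 - 7*n^3 - 12*n^2 + 28*n + 32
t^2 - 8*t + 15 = (t - 5)*(t - 3)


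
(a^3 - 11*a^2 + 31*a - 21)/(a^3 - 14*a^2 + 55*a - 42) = (a - 3)/(a - 6)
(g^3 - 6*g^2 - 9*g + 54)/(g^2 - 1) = (g^3 - 6*g^2 - 9*g + 54)/(g^2 - 1)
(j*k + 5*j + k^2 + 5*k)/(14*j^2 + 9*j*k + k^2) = (j*k + 5*j + k^2 + 5*k)/(14*j^2 + 9*j*k + k^2)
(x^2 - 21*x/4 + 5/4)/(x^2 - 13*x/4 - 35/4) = (4*x - 1)/(4*x + 7)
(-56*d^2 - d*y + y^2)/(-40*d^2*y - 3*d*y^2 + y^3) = (7*d + y)/(y*(5*d + y))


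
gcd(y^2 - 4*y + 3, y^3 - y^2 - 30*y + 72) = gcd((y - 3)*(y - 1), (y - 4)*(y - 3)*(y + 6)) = y - 3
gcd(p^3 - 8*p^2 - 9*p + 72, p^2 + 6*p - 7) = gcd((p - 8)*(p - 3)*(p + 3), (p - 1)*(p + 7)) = 1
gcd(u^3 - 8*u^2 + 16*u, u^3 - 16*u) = u^2 - 4*u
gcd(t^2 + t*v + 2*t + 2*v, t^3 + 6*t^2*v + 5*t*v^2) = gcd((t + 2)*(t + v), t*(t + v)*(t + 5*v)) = t + v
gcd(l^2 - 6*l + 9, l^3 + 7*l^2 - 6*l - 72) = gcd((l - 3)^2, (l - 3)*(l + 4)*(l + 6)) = l - 3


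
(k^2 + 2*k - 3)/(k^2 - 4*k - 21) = (k - 1)/(k - 7)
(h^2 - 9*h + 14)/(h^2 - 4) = (h - 7)/(h + 2)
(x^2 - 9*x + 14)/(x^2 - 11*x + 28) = (x - 2)/(x - 4)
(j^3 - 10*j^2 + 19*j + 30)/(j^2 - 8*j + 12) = (j^2 - 4*j - 5)/(j - 2)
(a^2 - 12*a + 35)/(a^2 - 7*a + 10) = (a - 7)/(a - 2)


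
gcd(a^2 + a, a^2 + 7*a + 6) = a + 1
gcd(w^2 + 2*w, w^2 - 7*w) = w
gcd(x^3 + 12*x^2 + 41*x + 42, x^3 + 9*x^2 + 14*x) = x^2 + 9*x + 14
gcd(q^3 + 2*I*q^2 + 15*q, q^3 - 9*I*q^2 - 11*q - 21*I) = q - 3*I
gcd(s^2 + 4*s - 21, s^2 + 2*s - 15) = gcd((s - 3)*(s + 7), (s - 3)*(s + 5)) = s - 3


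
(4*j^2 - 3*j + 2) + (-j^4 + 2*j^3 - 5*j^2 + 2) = -j^4 + 2*j^3 - j^2 - 3*j + 4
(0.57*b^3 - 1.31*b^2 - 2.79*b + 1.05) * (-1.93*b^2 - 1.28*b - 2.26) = -1.1001*b^5 + 1.7987*b^4 + 5.7733*b^3 + 4.5053*b^2 + 4.9614*b - 2.373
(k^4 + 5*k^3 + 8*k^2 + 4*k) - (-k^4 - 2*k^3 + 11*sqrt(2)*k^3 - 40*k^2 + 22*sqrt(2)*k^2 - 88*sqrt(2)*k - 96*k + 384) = 2*k^4 - 11*sqrt(2)*k^3 + 7*k^3 - 22*sqrt(2)*k^2 + 48*k^2 + 100*k + 88*sqrt(2)*k - 384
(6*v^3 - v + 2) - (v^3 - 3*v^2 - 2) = 5*v^3 + 3*v^2 - v + 4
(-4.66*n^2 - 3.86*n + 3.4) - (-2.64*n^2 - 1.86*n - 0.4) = -2.02*n^2 - 2.0*n + 3.8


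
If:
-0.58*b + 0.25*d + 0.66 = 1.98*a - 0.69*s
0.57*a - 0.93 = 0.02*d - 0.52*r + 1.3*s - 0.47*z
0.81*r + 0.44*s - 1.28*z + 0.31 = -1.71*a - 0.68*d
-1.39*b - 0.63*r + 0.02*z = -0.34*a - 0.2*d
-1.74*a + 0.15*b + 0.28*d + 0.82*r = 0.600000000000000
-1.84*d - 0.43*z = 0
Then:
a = -2.69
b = 2.27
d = 2.03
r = -6.08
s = -7.50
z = -8.70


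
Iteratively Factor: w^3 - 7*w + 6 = (w - 2)*(w^2 + 2*w - 3) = (w - 2)*(w - 1)*(w + 3)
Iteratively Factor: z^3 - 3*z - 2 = (z - 2)*(z^2 + 2*z + 1) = (z - 2)*(z + 1)*(z + 1)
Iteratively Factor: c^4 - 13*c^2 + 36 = (c - 2)*(c^3 + 2*c^2 - 9*c - 18) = (c - 3)*(c - 2)*(c^2 + 5*c + 6) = (c - 3)*(c - 2)*(c + 3)*(c + 2)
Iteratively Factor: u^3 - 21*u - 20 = (u + 1)*(u^2 - u - 20) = (u - 5)*(u + 1)*(u + 4)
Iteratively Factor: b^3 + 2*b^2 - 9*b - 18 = (b + 2)*(b^2 - 9) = (b - 3)*(b + 2)*(b + 3)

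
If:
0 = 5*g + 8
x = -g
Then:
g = -8/5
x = 8/5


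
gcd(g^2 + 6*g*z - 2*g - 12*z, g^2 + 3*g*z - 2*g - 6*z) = g - 2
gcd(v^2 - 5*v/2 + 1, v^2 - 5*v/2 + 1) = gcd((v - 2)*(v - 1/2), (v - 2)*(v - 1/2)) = v^2 - 5*v/2 + 1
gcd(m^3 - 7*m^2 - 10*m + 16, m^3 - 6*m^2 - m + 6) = m - 1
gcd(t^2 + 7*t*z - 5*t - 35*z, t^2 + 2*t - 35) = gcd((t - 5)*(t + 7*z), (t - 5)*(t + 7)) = t - 5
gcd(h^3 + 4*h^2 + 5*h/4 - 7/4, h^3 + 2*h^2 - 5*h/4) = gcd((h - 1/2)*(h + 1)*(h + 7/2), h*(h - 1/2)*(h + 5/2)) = h - 1/2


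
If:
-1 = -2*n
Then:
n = 1/2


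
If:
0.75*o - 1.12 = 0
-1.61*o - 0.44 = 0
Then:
No Solution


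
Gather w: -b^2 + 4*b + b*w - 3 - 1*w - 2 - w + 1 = -b^2 + 4*b + w*(b - 2) - 4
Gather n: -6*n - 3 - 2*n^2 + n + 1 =-2*n^2 - 5*n - 2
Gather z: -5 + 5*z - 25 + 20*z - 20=25*z - 50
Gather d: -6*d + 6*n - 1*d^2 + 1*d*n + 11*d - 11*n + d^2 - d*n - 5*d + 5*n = 0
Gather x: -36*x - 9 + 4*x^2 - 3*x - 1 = 4*x^2 - 39*x - 10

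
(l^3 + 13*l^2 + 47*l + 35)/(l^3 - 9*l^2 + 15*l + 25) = (l^2 + 12*l + 35)/(l^2 - 10*l + 25)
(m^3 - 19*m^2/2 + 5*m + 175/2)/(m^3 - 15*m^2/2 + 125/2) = (m - 7)/(m - 5)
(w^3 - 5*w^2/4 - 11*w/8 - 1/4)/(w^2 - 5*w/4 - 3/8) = (2*w^2 - 3*w - 2)/(2*w - 3)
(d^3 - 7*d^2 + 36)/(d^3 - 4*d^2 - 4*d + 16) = (d^2 - 9*d + 18)/(d^2 - 6*d + 8)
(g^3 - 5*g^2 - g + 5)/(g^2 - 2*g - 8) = (-g^3 + 5*g^2 + g - 5)/(-g^2 + 2*g + 8)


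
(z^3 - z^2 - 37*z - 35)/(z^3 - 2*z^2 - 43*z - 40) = (z - 7)/(z - 8)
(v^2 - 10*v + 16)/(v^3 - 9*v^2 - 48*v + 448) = (v - 2)/(v^2 - v - 56)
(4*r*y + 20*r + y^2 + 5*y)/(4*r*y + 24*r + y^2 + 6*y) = (y + 5)/(y + 6)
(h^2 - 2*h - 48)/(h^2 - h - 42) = (h - 8)/(h - 7)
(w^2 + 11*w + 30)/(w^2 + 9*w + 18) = (w + 5)/(w + 3)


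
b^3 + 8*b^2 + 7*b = b*(b + 1)*(b + 7)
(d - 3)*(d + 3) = d^2 - 9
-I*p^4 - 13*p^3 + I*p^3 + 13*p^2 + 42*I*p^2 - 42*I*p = p*(p - 7*I)*(p - 6*I)*(-I*p + I)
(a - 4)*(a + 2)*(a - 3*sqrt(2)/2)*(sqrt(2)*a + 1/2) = sqrt(2)*a^4 - 2*sqrt(2)*a^3 - 5*a^3/2 - 35*sqrt(2)*a^2/4 + 5*a^2 + 3*sqrt(2)*a/2 + 20*a + 6*sqrt(2)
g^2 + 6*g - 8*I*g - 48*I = (g + 6)*(g - 8*I)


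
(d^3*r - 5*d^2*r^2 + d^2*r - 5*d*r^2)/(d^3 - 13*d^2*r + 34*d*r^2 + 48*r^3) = d*r*(d^2 - 5*d*r + d - 5*r)/(d^3 - 13*d^2*r + 34*d*r^2 + 48*r^3)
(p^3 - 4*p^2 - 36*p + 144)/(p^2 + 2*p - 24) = p - 6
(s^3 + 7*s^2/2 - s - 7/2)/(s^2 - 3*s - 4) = (2*s^2 + 5*s - 7)/(2*(s - 4))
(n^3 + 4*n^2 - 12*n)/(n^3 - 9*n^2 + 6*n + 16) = n*(n + 6)/(n^2 - 7*n - 8)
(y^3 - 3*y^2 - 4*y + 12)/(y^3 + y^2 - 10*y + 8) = (y^2 - y - 6)/(y^2 + 3*y - 4)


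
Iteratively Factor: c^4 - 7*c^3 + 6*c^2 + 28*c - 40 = (c - 2)*(c^3 - 5*c^2 - 4*c + 20) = (c - 2)^2*(c^2 - 3*c - 10) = (c - 5)*(c - 2)^2*(c + 2)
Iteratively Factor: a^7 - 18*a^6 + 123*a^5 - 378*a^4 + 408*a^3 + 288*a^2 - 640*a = (a - 4)*(a^6 - 14*a^5 + 67*a^4 - 110*a^3 - 32*a^2 + 160*a) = (a - 4)^2*(a^5 - 10*a^4 + 27*a^3 - 2*a^2 - 40*a) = (a - 4)^2*(a - 2)*(a^4 - 8*a^3 + 11*a^2 + 20*a) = a*(a - 4)^2*(a - 2)*(a^3 - 8*a^2 + 11*a + 20) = a*(a - 4)^2*(a - 2)*(a + 1)*(a^2 - 9*a + 20) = a*(a - 4)^3*(a - 2)*(a + 1)*(a - 5)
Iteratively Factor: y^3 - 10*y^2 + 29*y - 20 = (y - 5)*(y^2 - 5*y + 4) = (y - 5)*(y - 4)*(y - 1)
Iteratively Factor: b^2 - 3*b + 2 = (b - 2)*(b - 1)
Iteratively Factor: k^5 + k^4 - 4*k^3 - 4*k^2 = (k + 1)*(k^4 - 4*k^2) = (k - 2)*(k + 1)*(k^3 + 2*k^2) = (k - 2)*(k + 1)*(k + 2)*(k^2) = k*(k - 2)*(k + 1)*(k + 2)*(k)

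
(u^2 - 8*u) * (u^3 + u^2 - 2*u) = u^5 - 7*u^4 - 10*u^3 + 16*u^2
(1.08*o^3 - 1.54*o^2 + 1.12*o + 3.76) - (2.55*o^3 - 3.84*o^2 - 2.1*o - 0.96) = -1.47*o^3 + 2.3*o^2 + 3.22*o + 4.72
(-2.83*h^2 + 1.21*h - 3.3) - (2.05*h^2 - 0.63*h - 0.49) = -4.88*h^2 + 1.84*h - 2.81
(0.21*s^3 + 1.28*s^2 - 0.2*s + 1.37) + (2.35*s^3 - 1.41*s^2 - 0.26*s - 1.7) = 2.56*s^3 - 0.13*s^2 - 0.46*s - 0.33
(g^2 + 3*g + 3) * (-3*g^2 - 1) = -3*g^4 - 9*g^3 - 10*g^2 - 3*g - 3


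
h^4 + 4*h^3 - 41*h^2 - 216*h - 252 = (h - 7)*(h + 2)*(h + 3)*(h + 6)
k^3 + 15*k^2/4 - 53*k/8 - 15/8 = (k - 3/2)*(k + 1/4)*(k + 5)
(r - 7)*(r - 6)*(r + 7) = r^3 - 6*r^2 - 49*r + 294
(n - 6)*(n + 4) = n^2 - 2*n - 24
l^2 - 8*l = l*(l - 8)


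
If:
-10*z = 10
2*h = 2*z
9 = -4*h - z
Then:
No Solution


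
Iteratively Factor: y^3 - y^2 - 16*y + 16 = (y - 4)*(y^2 + 3*y - 4) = (y - 4)*(y - 1)*(y + 4)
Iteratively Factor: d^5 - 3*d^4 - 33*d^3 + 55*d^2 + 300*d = (d + 3)*(d^4 - 6*d^3 - 15*d^2 + 100*d) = (d - 5)*(d + 3)*(d^3 - d^2 - 20*d) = (d - 5)^2*(d + 3)*(d^2 + 4*d) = d*(d - 5)^2*(d + 3)*(d + 4)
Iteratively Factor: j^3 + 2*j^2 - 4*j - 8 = (j - 2)*(j^2 + 4*j + 4) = (j - 2)*(j + 2)*(j + 2)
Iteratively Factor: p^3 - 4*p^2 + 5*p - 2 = (p - 1)*(p^2 - 3*p + 2) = (p - 1)^2*(p - 2)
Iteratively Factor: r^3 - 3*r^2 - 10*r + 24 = (r - 2)*(r^2 - r - 12) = (r - 2)*(r + 3)*(r - 4)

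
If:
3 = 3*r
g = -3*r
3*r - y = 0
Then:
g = -3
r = 1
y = 3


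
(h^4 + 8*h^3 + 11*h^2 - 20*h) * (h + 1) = h^5 + 9*h^4 + 19*h^3 - 9*h^2 - 20*h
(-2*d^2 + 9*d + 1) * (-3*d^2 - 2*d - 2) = 6*d^4 - 23*d^3 - 17*d^2 - 20*d - 2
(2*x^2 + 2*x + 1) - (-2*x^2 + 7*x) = 4*x^2 - 5*x + 1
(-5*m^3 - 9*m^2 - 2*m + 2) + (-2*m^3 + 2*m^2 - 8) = -7*m^3 - 7*m^2 - 2*m - 6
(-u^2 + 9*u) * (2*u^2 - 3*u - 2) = -2*u^4 + 21*u^3 - 25*u^2 - 18*u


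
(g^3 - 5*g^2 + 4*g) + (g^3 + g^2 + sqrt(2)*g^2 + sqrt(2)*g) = 2*g^3 - 4*g^2 + sqrt(2)*g^2 + sqrt(2)*g + 4*g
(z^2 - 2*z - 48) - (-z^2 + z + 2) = 2*z^2 - 3*z - 50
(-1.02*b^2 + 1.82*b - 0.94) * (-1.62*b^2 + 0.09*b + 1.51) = 1.6524*b^4 - 3.0402*b^3 + 0.1464*b^2 + 2.6636*b - 1.4194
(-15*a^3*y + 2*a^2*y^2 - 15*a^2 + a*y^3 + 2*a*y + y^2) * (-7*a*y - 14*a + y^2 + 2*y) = 105*a^4*y^2 + 210*a^4*y - 29*a^3*y^3 - 58*a^3*y^2 + 105*a^3*y + 210*a^3 - 5*a^2*y^4 - 10*a^2*y^3 - 29*a^2*y^2 - 58*a^2*y + a*y^5 + 2*a*y^4 - 5*a*y^3 - 10*a*y^2 + y^4 + 2*y^3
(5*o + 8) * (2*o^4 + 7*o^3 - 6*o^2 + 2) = 10*o^5 + 51*o^4 + 26*o^3 - 48*o^2 + 10*o + 16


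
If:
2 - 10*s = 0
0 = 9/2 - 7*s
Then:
No Solution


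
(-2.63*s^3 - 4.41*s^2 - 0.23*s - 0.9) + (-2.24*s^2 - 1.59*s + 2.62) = -2.63*s^3 - 6.65*s^2 - 1.82*s + 1.72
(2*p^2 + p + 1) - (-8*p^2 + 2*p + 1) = 10*p^2 - p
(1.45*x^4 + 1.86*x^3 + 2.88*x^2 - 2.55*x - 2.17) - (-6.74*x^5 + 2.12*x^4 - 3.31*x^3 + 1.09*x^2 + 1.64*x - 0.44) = 6.74*x^5 - 0.67*x^4 + 5.17*x^3 + 1.79*x^2 - 4.19*x - 1.73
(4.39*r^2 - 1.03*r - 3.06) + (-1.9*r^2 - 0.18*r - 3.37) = 2.49*r^2 - 1.21*r - 6.43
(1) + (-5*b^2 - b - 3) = -5*b^2 - b - 2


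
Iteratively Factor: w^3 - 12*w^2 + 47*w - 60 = (w - 5)*(w^2 - 7*w + 12) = (w - 5)*(w - 3)*(w - 4)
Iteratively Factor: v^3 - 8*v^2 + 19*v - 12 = (v - 1)*(v^2 - 7*v + 12) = (v - 4)*(v - 1)*(v - 3)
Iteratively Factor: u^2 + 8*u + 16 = (u + 4)*(u + 4)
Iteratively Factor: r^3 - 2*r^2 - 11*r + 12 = (r + 3)*(r^2 - 5*r + 4) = (r - 1)*(r + 3)*(r - 4)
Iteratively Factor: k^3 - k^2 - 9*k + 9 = (k - 1)*(k^2 - 9) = (k - 3)*(k - 1)*(k + 3)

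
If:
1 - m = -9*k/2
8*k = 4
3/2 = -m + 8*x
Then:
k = 1/2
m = 13/4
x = 19/32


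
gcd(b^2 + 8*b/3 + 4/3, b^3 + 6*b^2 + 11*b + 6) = b + 2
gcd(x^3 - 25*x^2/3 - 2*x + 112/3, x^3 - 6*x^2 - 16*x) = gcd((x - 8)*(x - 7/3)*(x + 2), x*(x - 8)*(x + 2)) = x^2 - 6*x - 16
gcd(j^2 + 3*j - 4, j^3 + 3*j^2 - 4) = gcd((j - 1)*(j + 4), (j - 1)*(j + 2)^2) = j - 1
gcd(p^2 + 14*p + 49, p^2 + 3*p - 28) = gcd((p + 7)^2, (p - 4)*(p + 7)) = p + 7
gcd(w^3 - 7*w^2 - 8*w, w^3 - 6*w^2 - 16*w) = w^2 - 8*w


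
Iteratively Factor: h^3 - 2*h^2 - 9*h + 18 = (h - 2)*(h^2 - 9) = (h - 3)*(h - 2)*(h + 3)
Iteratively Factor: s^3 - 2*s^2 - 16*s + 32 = (s + 4)*(s^2 - 6*s + 8) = (s - 2)*(s + 4)*(s - 4)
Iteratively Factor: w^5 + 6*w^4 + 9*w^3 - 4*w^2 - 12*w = (w - 1)*(w^4 + 7*w^3 + 16*w^2 + 12*w) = (w - 1)*(w + 2)*(w^3 + 5*w^2 + 6*w) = (w - 1)*(w + 2)^2*(w^2 + 3*w) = w*(w - 1)*(w + 2)^2*(w + 3)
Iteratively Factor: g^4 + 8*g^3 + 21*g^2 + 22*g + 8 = (g + 1)*(g^3 + 7*g^2 + 14*g + 8) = (g + 1)^2*(g^2 + 6*g + 8) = (g + 1)^2*(g + 2)*(g + 4)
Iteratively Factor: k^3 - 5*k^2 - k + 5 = (k + 1)*(k^2 - 6*k + 5) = (k - 5)*(k + 1)*(k - 1)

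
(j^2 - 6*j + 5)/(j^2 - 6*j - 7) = (-j^2 + 6*j - 5)/(-j^2 + 6*j + 7)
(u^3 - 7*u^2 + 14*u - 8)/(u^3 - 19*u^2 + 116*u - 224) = (u^2 - 3*u + 2)/(u^2 - 15*u + 56)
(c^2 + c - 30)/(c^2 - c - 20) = (c + 6)/(c + 4)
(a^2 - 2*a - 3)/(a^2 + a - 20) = (a^2 - 2*a - 3)/(a^2 + a - 20)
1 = 1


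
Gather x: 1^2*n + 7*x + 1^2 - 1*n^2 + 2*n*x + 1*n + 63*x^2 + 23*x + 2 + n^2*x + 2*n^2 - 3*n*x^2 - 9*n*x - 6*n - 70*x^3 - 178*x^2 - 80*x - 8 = n^2 - 4*n - 70*x^3 + x^2*(-3*n - 115) + x*(n^2 - 7*n - 50) - 5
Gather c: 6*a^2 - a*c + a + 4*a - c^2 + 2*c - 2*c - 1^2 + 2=6*a^2 - a*c + 5*a - c^2 + 1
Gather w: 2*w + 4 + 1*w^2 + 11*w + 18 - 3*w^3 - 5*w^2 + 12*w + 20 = -3*w^3 - 4*w^2 + 25*w + 42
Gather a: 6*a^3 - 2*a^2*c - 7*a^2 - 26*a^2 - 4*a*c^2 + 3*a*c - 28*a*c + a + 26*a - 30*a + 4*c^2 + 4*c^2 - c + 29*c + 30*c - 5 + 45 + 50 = 6*a^3 + a^2*(-2*c - 33) + a*(-4*c^2 - 25*c - 3) + 8*c^2 + 58*c + 90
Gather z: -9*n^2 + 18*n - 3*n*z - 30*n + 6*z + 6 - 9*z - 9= -9*n^2 - 12*n + z*(-3*n - 3) - 3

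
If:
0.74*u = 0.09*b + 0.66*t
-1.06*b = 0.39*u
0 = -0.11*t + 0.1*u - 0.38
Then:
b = 4.85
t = -15.43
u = -13.17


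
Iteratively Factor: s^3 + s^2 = (s)*(s^2 + s) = s*(s + 1)*(s)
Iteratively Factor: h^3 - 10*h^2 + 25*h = (h)*(h^2 - 10*h + 25) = h*(h - 5)*(h - 5)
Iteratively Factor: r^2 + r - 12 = (r - 3)*(r + 4)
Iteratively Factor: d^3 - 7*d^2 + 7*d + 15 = (d - 5)*(d^2 - 2*d - 3) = (d - 5)*(d + 1)*(d - 3)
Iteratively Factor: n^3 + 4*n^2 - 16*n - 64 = (n + 4)*(n^2 - 16) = (n - 4)*(n + 4)*(n + 4)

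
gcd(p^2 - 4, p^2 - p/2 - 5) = p + 2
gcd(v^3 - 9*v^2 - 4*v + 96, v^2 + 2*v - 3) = v + 3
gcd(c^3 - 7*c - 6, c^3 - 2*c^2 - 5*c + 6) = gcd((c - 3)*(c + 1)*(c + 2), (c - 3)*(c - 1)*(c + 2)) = c^2 - c - 6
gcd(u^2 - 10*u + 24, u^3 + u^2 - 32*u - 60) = u - 6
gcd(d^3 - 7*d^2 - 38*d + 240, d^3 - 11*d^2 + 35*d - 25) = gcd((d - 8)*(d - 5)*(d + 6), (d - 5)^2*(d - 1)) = d - 5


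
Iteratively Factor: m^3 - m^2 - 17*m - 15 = (m + 3)*(m^2 - 4*m - 5) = (m - 5)*(m + 3)*(m + 1)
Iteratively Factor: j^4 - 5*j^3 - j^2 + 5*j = (j)*(j^3 - 5*j^2 - j + 5) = j*(j + 1)*(j^2 - 6*j + 5) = j*(j - 5)*(j + 1)*(j - 1)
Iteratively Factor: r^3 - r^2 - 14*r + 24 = (r - 2)*(r^2 + r - 12) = (r - 3)*(r - 2)*(r + 4)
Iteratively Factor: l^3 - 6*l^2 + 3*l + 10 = (l + 1)*(l^2 - 7*l + 10) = (l - 5)*(l + 1)*(l - 2)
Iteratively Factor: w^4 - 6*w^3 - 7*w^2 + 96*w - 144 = (w - 4)*(w^3 - 2*w^2 - 15*w + 36) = (w - 4)*(w - 3)*(w^2 + w - 12) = (w - 4)*(w - 3)^2*(w + 4)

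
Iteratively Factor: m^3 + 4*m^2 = (m + 4)*(m^2) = m*(m + 4)*(m)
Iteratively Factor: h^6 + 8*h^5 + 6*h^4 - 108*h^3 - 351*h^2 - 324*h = (h + 3)*(h^5 + 5*h^4 - 9*h^3 - 81*h^2 - 108*h) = (h - 4)*(h + 3)*(h^4 + 9*h^3 + 27*h^2 + 27*h) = h*(h - 4)*(h + 3)*(h^3 + 9*h^2 + 27*h + 27) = h*(h - 4)*(h + 3)^2*(h^2 + 6*h + 9) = h*(h - 4)*(h + 3)^3*(h + 3)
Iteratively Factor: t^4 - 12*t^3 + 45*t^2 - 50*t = (t - 2)*(t^3 - 10*t^2 + 25*t) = (t - 5)*(t - 2)*(t^2 - 5*t) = (t - 5)^2*(t - 2)*(t)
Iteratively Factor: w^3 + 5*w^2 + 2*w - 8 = (w + 2)*(w^2 + 3*w - 4) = (w - 1)*(w + 2)*(w + 4)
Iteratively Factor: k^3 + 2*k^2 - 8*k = (k)*(k^2 + 2*k - 8) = k*(k + 4)*(k - 2)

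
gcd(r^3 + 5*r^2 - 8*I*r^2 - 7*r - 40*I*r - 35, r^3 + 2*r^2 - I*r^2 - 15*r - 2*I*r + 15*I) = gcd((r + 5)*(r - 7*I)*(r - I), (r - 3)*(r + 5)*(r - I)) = r^2 + r*(5 - I) - 5*I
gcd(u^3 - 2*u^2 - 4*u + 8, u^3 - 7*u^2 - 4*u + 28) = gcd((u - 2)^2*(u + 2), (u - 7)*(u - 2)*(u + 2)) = u^2 - 4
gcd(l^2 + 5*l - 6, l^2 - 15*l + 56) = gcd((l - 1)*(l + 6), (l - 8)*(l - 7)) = 1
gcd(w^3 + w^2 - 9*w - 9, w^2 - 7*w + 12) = w - 3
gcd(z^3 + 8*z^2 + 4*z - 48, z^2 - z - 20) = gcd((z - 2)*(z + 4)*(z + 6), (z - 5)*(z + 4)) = z + 4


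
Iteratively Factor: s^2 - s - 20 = (s - 5)*(s + 4)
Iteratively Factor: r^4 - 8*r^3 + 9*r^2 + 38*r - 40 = (r - 1)*(r^3 - 7*r^2 + 2*r + 40) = (r - 5)*(r - 1)*(r^2 - 2*r - 8) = (r - 5)*(r - 4)*(r - 1)*(r + 2)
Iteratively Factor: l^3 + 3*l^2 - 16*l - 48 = (l - 4)*(l^2 + 7*l + 12) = (l - 4)*(l + 3)*(l + 4)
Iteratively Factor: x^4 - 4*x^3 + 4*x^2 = (x - 2)*(x^3 - 2*x^2) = x*(x - 2)*(x^2 - 2*x) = x*(x - 2)^2*(x)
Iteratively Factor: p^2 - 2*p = (p - 2)*(p)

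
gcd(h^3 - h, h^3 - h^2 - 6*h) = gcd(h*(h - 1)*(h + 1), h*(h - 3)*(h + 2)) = h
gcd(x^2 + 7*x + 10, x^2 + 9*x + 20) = x + 5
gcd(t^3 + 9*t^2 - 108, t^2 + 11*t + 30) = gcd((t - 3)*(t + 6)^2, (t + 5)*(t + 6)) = t + 6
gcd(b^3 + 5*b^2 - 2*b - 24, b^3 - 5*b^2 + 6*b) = b - 2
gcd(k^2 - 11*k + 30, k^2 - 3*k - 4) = 1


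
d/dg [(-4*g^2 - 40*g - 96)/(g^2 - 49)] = 8*(5*g^2 + 73*g + 245)/(g^4 - 98*g^2 + 2401)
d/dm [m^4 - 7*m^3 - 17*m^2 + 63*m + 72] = 4*m^3 - 21*m^2 - 34*m + 63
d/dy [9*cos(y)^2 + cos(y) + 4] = -(18*cos(y) + 1)*sin(y)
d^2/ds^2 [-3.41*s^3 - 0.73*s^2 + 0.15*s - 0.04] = -20.46*s - 1.46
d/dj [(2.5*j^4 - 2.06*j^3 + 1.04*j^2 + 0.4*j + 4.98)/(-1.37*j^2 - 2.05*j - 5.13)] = (-6.85*j^5 - 12.5528*j^4 - 42.854*j^3 + 30.1194*j^2 + 2.9748*j + 8.157)/(1.8769*j^4 + 5.617*j^3 + 18.2587*j^2 + 21.033*j + 26.3169)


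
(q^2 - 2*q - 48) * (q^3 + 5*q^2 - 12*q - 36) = q^5 + 3*q^4 - 70*q^3 - 252*q^2 + 648*q + 1728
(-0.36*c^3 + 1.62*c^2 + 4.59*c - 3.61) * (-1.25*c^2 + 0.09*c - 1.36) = 0.45*c^5 - 2.0574*c^4 - 5.1021*c^3 + 2.7224*c^2 - 6.5673*c + 4.9096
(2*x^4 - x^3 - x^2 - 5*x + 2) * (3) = 6*x^4 - 3*x^3 - 3*x^2 - 15*x + 6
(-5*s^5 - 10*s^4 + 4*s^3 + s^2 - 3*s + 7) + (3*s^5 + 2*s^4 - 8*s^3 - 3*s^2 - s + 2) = -2*s^5 - 8*s^4 - 4*s^3 - 2*s^2 - 4*s + 9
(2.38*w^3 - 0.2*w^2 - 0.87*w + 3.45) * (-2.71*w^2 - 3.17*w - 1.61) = -6.4498*w^5 - 7.0026*w^4 - 0.8401*w^3 - 6.2696*w^2 - 9.5358*w - 5.5545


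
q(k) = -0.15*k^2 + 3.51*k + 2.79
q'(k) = 3.51 - 0.3*k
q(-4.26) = -14.88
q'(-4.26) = 4.79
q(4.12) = 14.71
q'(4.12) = 2.27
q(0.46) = 4.37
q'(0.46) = 3.37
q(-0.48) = 1.07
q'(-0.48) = 3.65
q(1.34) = 7.22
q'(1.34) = 3.11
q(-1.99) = -4.79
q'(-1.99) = 4.11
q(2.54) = 10.74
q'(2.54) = 2.75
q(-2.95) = -8.87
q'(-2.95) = 4.40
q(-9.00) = -40.95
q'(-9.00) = 6.21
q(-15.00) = -83.61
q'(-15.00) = 8.01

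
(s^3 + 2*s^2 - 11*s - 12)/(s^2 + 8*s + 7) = (s^2 + s - 12)/(s + 7)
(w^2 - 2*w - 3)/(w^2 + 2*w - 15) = (w + 1)/(w + 5)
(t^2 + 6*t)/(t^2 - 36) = t/(t - 6)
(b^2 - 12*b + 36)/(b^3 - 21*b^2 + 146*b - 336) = (b - 6)/(b^2 - 15*b + 56)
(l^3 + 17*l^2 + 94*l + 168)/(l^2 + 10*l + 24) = l + 7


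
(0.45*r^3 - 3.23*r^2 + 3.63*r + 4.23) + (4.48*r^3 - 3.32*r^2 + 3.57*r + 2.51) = 4.93*r^3 - 6.55*r^2 + 7.2*r + 6.74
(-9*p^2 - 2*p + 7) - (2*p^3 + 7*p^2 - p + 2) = -2*p^3 - 16*p^2 - p + 5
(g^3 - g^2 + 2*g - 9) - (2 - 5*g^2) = g^3 + 4*g^2 + 2*g - 11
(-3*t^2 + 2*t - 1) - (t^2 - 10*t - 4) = -4*t^2 + 12*t + 3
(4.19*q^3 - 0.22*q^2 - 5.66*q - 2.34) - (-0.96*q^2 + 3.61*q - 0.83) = 4.19*q^3 + 0.74*q^2 - 9.27*q - 1.51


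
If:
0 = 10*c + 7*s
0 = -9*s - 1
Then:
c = 7/90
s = -1/9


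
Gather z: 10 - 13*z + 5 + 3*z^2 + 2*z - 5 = 3*z^2 - 11*z + 10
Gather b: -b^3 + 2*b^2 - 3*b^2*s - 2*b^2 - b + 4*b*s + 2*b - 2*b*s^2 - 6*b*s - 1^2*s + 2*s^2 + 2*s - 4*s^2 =-b^3 - 3*b^2*s + b*(-2*s^2 - 2*s + 1) - 2*s^2 + s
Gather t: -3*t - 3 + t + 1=-2*t - 2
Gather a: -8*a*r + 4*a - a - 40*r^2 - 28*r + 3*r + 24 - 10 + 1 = a*(3 - 8*r) - 40*r^2 - 25*r + 15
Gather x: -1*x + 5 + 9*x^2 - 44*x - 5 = 9*x^2 - 45*x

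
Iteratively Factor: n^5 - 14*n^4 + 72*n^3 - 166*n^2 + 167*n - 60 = (n - 1)*(n^4 - 13*n^3 + 59*n^2 - 107*n + 60) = (n - 3)*(n - 1)*(n^3 - 10*n^2 + 29*n - 20) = (n - 4)*(n - 3)*(n - 1)*(n^2 - 6*n + 5) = (n - 5)*(n - 4)*(n - 3)*(n - 1)*(n - 1)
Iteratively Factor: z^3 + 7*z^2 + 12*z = (z)*(z^2 + 7*z + 12) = z*(z + 3)*(z + 4)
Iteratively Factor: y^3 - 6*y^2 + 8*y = (y - 2)*(y^2 - 4*y) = (y - 4)*(y - 2)*(y)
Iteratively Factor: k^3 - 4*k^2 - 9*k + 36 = (k - 4)*(k^2 - 9) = (k - 4)*(k + 3)*(k - 3)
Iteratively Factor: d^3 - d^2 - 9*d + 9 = (d + 3)*(d^2 - 4*d + 3) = (d - 3)*(d + 3)*(d - 1)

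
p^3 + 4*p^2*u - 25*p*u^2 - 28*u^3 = (p - 4*u)*(p + u)*(p + 7*u)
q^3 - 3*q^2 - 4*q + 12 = (q - 3)*(q - 2)*(q + 2)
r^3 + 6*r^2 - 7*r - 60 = (r - 3)*(r + 4)*(r + 5)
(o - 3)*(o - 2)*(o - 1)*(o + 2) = o^4 - 4*o^3 - o^2 + 16*o - 12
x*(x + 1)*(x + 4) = x^3 + 5*x^2 + 4*x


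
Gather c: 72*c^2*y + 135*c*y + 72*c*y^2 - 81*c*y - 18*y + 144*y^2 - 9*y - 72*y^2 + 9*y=72*c^2*y + c*(72*y^2 + 54*y) + 72*y^2 - 18*y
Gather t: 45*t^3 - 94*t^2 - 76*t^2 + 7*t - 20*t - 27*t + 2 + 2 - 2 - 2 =45*t^3 - 170*t^2 - 40*t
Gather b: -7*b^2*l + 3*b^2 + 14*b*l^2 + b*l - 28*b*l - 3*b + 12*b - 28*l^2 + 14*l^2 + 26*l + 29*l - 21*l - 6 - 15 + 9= b^2*(3 - 7*l) + b*(14*l^2 - 27*l + 9) - 14*l^2 + 34*l - 12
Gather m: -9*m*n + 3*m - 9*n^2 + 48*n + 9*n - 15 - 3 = m*(3 - 9*n) - 9*n^2 + 57*n - 18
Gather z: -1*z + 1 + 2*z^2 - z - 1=2*z^2 - 2*z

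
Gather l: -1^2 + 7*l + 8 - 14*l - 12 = -7*l - 5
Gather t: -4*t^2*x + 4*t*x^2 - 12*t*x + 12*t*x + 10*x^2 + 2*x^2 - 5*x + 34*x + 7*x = -4*t^2*x + 4*t*x^2 + 12*x^2 + 36*x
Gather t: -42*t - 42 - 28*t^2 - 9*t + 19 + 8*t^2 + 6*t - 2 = -20*t^2 - 45*t - 25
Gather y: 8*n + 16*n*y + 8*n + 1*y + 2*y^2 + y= 16*n + 2*y^2 + y*(16*n + 2)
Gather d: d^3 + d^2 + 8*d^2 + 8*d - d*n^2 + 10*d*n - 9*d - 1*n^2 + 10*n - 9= d^3 + 9*d^2 + d*(-n^2 + 10*n - 1) - n^2 + 10*n - 9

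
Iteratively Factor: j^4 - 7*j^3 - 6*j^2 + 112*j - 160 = (j - 4)*(j^3 - 3*j^2 - 18*j + 40) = (j - 4)*(j - 2)*(j^2 - j - 20) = (j - 4)*(j - 2)*(j + 4)*(j - 5)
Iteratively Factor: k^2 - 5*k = (k)*(k - 5)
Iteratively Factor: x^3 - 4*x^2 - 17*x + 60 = (x - 3)*(x^2 - x - 20) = (x - 3)*(x + 4)*(x - 5)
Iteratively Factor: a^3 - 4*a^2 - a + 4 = (a - 1)*(a^2 - 3*a - 4) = (a - 1)*(a + 1)*(a - 4)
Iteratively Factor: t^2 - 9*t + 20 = (t - 5)*(t - 4)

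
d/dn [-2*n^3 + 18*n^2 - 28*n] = -6*n^2 + 36*n - 28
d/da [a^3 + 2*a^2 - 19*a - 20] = 3*a^2 + 4*a - 19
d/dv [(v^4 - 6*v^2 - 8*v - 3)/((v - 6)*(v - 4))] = 2*(v^5 - 15*v^4 + 48*v^3 + 34*v^2 - 141*v - 111)/(v^4 - 20*v^3 + 148*v^2 - 480*v + 576)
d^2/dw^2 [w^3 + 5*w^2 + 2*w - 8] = 6*w + 10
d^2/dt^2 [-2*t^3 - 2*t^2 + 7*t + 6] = -12*t - 4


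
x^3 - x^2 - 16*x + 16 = (x - 4)*(x - 1)*(x + 4)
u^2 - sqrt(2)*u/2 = u*(u - sqrt(2)/2)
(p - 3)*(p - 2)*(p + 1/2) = p^3 - 9*p^2/2 + 7*p/2 + 3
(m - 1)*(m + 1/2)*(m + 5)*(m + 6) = m^4 + 21*m^3/2 + 24*m^2 - 41*m/2 - 15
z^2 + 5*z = z*(z + 5)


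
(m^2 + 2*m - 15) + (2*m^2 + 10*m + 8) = 3*m^2 + 12*m - 7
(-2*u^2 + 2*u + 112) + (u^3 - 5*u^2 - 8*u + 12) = u^3 - 7*u^2 - 6*u + 124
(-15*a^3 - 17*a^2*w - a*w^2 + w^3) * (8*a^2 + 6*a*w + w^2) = -120*a^5 - 226*a^4*w - 125*a^3*w^2 - 15*a^2*w^3 + 5*a*w^4 + w^5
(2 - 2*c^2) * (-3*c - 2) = 6*c^3 + 4*c^2 - 6*c - 4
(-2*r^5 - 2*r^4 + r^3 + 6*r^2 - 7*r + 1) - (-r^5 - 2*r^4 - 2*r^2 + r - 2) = -r^5 + r^3 + 8*r^2 - 8*r + 3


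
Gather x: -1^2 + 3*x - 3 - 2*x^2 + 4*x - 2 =-2*x^2 + 7*x - 6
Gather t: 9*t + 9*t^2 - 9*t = 9*t^2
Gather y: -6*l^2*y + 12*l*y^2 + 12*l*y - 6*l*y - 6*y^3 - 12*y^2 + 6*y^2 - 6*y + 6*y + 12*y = -6*y^3 + y^2*(12*l - 6) + y*(-6*l^2 + 6*l + 12)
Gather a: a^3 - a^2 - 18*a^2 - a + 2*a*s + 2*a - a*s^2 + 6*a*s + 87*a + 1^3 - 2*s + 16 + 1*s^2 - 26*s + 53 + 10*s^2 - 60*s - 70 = a^3 - 19*a^2 + a*(-s^2 + 8*s + 88) + 11*s^2 - 88*s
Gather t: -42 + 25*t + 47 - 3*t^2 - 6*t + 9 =-3*t^2 + 19*t + 14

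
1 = 1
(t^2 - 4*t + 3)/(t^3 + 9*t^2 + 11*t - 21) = (t - 3)/(t^2 + 10*t + 21)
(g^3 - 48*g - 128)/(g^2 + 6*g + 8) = (g^2 - 4*g - 32)/(g + 2)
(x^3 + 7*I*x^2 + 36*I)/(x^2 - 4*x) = (x^3 + 7*I*x^2 + 36*I)/(x*(x - 4))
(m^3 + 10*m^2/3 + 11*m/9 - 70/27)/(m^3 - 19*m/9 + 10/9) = (m + 7/3)/(m - 1)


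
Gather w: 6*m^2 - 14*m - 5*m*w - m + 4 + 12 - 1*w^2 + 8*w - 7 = 6*m^2 - 15*m - w^2 + w*(8 - 5*m) + 9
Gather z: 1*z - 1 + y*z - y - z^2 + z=-y - z^2 + z*(y + 2) - 1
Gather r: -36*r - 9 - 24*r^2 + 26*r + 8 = -24*r^2 - 10*r - 1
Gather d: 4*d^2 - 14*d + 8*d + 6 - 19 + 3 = 4*d^2 - 6*d - 10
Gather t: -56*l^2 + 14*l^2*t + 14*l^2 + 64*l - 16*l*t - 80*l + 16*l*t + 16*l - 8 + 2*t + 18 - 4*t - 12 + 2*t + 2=14*l^2*t - 42*l^2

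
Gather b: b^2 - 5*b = b^2 - 5*b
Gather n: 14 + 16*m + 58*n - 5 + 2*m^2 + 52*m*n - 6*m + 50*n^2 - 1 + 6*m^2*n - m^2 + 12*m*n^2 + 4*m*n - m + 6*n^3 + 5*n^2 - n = m^2 + 9*m + 6*n^3 + n^2*(12*m + 55) + n*(6*m^2 + 56*m + 57) + 8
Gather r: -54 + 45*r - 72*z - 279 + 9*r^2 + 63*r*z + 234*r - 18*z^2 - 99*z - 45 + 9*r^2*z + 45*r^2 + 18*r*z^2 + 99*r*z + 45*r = r^2*(9*z + 54) + r*(18*z^2 + 162*z + 324) - 18*z^2 - 171*z - 378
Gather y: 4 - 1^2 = 3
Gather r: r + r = 2*r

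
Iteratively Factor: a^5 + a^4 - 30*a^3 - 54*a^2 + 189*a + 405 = (a + 3)*(a^4 - 2*a^3 - 24*a^2 + 18*a + 135) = (a + 3)^2*(a^3 - 5*a^2 - 9*a + 45) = (a - 5)*(a + 3)^2*(a^2 - 9) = (a - 5)*(a + 3)^3*(a - 3)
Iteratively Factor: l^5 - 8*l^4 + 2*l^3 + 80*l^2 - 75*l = (l)*(l^4 - 8*l^3 + 2*l^2 + 80*l - 75) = l*(l - 5)*(l^3 - 3*l^2 - 13*l + 15) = l*(l - 5)^2*(l^2 + 2*l - 3) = l*(l - 5)^2*(l - 1)*(l + 3)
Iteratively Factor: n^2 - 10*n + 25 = (n - 5)*(n - 5)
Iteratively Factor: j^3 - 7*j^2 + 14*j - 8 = (j - 4)*(j^2 - 3*j + 2) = (j - 4)*(j - 2)*(j - 1)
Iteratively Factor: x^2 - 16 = (x + 4)*(x - 4)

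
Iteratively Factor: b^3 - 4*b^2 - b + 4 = (b - 1)*(b^2 - 3*b - 4) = (b - 4)*(b - 1)*(b + 1)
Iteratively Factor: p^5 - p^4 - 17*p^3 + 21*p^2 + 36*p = (p + 4)*(p^4 - 5*p^3 + 3*p^2 + 9*p) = (p - 3)*(p + 4)*(p^3 - 2*p^2 - 3*p) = (p - 3)*(p + 1)*(p + 4)*(p^2 - 3*p) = p*(p - 3)*(p + 1)*(p + 4)*(p - 3)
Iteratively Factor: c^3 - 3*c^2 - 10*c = (c + 2)*(c^2 - 5*c) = (c - 5)*(c + 2)*(c)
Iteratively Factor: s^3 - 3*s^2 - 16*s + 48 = (s - 4)*(s^2 + s - 12) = (s - 4)*(s - 3)*(s + 4)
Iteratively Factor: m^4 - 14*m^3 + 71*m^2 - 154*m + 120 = (m - 5)*(m^3 - 9*m^2 + 26*m - 24) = (m - 5)*(m - 3)*(m^2 - 6*m + 8) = (m - 5)*(m - 4)*(m - 3)*(m - 2)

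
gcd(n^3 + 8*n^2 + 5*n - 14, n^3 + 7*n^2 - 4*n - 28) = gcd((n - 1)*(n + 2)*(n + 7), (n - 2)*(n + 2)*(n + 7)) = n^2 + 9*n + 14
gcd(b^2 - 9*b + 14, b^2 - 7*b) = b - 7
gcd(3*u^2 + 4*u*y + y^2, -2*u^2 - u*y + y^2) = u + y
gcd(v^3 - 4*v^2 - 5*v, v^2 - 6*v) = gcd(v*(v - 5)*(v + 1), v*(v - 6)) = v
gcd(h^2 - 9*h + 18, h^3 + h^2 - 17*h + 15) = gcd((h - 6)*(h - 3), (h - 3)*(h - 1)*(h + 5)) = h - 3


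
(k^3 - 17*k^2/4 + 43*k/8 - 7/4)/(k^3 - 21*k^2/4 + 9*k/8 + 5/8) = (4*k^2 - 15*k + 14)/(4*k^2 - 19*k - 5)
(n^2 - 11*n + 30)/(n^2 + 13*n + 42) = (n^2 - 11*n + 30)/(n^2 + 13*n + 42)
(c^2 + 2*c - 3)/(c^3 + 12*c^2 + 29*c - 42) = (c + 3)/(c^2 + 13*c + 42)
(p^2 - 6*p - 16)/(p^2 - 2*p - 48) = (p + 2)/(p + 6)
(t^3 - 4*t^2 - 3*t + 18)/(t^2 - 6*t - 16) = (t^2 - 6*t + 9)/(t - 8)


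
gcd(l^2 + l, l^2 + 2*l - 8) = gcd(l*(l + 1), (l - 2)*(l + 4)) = 1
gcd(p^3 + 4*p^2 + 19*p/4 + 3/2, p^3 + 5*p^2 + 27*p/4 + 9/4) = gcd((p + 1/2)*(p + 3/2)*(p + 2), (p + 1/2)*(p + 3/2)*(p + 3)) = p^2 + 2*p + 3/4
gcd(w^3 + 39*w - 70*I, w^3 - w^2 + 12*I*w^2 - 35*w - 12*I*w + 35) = w + 7*I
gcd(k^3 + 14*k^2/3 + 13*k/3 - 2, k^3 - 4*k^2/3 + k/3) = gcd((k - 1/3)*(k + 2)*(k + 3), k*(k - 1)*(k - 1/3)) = k - 1/3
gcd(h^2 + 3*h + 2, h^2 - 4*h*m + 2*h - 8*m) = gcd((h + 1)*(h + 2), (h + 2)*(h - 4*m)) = h + 2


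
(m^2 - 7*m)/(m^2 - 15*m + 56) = m/(m - 8)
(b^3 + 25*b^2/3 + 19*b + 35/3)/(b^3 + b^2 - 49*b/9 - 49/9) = 3*(b + 5)/(3*b - 7)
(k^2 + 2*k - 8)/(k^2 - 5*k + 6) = (k + 4)/(k - 3)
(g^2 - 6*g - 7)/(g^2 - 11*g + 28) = (g + 1)/(g - 4)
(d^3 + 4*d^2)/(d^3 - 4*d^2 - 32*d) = d/(d - 8)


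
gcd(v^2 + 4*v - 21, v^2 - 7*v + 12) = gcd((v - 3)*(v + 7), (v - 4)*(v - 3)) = v - 3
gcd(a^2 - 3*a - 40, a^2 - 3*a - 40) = a^2 - 3*a - 40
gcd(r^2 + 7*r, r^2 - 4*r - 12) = 1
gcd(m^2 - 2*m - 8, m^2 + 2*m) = m + 2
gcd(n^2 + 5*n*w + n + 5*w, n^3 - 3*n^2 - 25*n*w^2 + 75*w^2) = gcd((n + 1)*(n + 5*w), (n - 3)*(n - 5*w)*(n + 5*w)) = n + 5*w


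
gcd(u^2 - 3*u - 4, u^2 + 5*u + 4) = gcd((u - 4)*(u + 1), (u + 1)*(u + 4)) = u + 1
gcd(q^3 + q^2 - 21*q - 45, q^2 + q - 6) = q + 3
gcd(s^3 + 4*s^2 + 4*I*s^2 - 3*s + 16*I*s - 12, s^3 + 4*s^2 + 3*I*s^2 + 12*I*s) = s^2 + s*(4 + 3*I) + 12*I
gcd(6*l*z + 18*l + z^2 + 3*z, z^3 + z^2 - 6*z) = z + 3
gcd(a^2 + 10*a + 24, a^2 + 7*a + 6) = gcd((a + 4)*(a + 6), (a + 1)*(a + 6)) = a + 6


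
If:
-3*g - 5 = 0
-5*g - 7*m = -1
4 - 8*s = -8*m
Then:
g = -5/3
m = 4/3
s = 11/6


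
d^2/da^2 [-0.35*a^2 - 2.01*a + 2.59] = -0.700000000000000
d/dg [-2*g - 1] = -2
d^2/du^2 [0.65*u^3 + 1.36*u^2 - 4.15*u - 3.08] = 3.9*u + 2.72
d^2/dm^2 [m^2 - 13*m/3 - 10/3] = 2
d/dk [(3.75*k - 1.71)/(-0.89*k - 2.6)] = (-10.031991*k - 29.30694)/(0.89*k + 2.6)^3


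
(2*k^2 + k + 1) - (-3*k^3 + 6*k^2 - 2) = 3*k^3 - 4*k^2 + k + 3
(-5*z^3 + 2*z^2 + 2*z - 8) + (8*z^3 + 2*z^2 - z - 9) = 3*z^3 + 4*z^2 + z - 17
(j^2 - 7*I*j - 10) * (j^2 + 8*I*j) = j^4 + I*j^3 + 46*j^2 - 80*I*j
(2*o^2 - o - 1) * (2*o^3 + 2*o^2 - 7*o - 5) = 4*o^5 + 2*o^4 - 18*o^3 - 5*o^2 + 12*o + 5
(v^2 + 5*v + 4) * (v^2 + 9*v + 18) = v^4 + 14*v^3 + 67*v^2 + 126*v + 72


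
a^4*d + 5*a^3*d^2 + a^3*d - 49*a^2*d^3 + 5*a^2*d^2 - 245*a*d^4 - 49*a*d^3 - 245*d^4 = (a - 7*d)*(a + 5*d)*(a + 7*d)*(a*d + d)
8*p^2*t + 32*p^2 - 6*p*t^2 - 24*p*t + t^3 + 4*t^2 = (-4*p + t)*(-2*p + t)*(t + 4)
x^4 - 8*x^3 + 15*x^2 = x^2*(x - 5)*(x - 3)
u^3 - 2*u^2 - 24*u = u*(u - 6)*(u + 4)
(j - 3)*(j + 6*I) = j^2 - 3*j + 6*I*j - 18*I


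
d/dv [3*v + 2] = 3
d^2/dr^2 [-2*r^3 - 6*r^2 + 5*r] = -12*r - 12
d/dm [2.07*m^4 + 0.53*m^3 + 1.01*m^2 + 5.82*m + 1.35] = 8.28*m^3 + 1.59*m^2 + 2.02*m + 5.82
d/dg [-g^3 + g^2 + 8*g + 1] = -3*g^2 + 2*g + 8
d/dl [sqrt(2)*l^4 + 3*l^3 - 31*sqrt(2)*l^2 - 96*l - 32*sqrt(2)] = 4*sqrt(2)*l^3 + 9*l^2 - 62*sqrt(2)*l - 96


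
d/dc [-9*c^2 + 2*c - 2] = 2 - 18*c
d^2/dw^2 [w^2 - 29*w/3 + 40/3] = 2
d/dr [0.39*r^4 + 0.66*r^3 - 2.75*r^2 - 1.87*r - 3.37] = 1.56*r^3 + 1.98*r^2 - 5.5*r - 1.87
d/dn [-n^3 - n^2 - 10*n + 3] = -3*n^2 - 2*n - 10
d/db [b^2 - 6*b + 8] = 2*b - 6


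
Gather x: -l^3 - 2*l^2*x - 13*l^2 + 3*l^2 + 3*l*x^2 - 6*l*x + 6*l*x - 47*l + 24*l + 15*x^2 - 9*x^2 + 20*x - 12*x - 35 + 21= -l^3 - 10*l^2 - 23*l + x^2*(3*l + 6) + x*(8 - 2*l^2) - 14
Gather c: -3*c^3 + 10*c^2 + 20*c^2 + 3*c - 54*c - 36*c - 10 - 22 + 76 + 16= -3*c^3 + 30*c^2 - 87*c + 60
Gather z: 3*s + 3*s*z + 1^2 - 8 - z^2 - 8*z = 3*s - z^2 + z*(3*s - 8) - 7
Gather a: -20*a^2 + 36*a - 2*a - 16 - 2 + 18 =-20*a^2 + 34*a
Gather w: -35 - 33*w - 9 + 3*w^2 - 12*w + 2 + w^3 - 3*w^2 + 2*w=w^3 - 43*w - 42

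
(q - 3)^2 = q^2 - 6*q + 9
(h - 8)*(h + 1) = h^2 - 7*h - 8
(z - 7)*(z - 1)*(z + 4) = z^3 - 4*z^2 - 25*z + 28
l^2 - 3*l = l*(l - 3)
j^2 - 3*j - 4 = (j - 4)*(j + 1)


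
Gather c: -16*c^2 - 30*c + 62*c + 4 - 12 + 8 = -16*c^2 + 32*c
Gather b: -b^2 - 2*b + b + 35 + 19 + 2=-b^2 - b + 56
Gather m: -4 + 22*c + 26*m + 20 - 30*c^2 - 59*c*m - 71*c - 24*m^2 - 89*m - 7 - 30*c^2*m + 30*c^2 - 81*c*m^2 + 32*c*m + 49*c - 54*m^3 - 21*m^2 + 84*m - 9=-54*m^3 + m^2*(-81*c - 45) + m*(-30*c^2 - 27*c + 21)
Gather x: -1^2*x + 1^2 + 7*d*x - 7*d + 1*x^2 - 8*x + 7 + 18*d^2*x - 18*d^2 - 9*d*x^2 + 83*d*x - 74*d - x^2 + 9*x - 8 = -18*d^2 - 9*d*x^2 - 81*d + x*(18*d^2 + 90*d)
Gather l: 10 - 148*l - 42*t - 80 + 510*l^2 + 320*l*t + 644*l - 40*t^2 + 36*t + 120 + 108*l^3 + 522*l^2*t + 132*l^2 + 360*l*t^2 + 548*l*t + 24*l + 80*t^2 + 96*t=108*l^3 + l^2*(522*t + 642) + l*(360*t^2 + 868*t + 520) + 40*t^2 + 90*t + 50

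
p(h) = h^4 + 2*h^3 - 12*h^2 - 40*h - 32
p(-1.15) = -3.16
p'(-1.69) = -1.61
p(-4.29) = 99.55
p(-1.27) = -2.05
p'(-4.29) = -142.43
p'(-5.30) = -339.77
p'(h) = 4*h^3 + 6*h^2 - 24*h - 40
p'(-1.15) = -10.55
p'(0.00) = -40.00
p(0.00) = -32.00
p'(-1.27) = -8.04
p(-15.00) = 41743.00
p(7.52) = 3037.06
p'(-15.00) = -11830.00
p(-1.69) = -0.17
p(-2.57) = 1.22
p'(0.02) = -40.48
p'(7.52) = 1819.86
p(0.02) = -32.80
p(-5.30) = 334.21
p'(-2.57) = -6.59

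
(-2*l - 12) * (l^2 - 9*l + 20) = -2*l^3 + 6*l^2 + 68*l - 240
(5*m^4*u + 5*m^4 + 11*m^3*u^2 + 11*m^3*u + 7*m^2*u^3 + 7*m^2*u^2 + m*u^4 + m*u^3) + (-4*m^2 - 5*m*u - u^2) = 5*m^4*u + 5*m^4 + 11*m^3*u^2 + 11*m^3*u + 7*m^2*u^3 + 7*m^2*u^2 - 4*m^2 + m*u^4 + m*u^3 - 5*m*u - u^2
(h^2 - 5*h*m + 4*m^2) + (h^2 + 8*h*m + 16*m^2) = 2*h^2 + 3*h*m + 20*m^2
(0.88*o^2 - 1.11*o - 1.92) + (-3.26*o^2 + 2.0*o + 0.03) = -2.38*o^2 + 0.89*o - 1.89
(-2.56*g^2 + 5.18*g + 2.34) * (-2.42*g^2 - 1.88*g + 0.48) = 6.1952*g^4 - 7.7228*g^3 - 16.63*g^2 - 1.9128*g + 1.1232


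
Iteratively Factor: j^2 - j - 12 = (j + 3)*(j - 4)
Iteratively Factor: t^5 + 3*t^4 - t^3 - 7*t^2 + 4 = (t + 2)*(t^4 + t^3 - 3*t^2 - t + 2) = (t + 1)*(t + 2)*(t^3 - 3*t + 2) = (t - 1)*(t + 1)*(t + 2)*(t^2 + t - 2) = (t - 1)^2*(t + 1)*(t + 2)*(t + 2)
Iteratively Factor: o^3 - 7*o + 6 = (o - 1)*(o^2 + o - 6) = (o - 1)*(o + 3)*(o - 2)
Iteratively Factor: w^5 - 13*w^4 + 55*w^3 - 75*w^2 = (w - 5)*(w^4 - 8*w^3 + 15*w^2) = w*(w - 5)*(w^3 - 8*w^2 + 15*w) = w*(w - 5)*(w - 3)*(w^2 - 5*w) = w^2*(w - 5)*(w - 3)*(w - 5)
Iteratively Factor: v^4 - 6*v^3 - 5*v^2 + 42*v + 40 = (v + 1)*(v^3 - 7*v^2 + 2*v + 40) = (v - 5)*(v + 1)*(v^2 - 2*v - 8) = (v - 5)*(v + 1)*(v + 2)*(v - 4)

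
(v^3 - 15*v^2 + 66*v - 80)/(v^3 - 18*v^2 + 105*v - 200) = (v - 2)/(v - 5)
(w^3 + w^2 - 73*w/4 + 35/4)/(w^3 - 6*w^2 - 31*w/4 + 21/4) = (2*w^2 + 3*w - 35)/(2*w^2 - 11*w - 21)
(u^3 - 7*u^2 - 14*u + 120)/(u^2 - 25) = (u^2 - 2*u - 24)/(u + 5)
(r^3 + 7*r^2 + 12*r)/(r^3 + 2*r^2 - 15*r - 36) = r*(r + 4)/(r^2 - r - 12)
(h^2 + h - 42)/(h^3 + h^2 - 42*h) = 1/h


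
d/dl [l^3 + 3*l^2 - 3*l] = 3*l^2 + 6*l - 3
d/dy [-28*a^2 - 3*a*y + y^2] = -3*a + 2*y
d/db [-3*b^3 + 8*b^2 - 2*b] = -9*b^2 + 16*b - 2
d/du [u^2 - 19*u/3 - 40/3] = 2*u - 19/3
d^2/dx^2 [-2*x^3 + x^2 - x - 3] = 2 - 12*x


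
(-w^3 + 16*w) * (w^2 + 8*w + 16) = -w^5 - 8*w^4 + 128*w^2 + 256*w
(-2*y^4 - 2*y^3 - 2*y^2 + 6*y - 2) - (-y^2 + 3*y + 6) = -2*y^4 - 2*y^3 - y^2 + 3*y - 8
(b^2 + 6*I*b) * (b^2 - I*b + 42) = b^4 + 5*I*b^3 + 48*b^2 + 252*I*b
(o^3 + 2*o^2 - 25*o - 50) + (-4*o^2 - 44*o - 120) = o^3 - 2*o^2 - 69*o - 170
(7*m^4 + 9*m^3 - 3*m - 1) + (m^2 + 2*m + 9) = 7*m^4 + 9*m^3 + m^2 - m + 8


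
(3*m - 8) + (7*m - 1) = 10*m - 9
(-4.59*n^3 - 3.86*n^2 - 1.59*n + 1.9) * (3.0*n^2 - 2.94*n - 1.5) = -13.77*n^5 + 1.9146*n^4 + 13.4634*n^3 + 16.1646*n^2 - 3.201*n - 2.85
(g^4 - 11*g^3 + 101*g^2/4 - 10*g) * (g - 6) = g^5 - 17*g^4 + 365*g^3/4 - 323*g^2/2 + 60*g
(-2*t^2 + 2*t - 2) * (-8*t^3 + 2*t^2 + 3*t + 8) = 16*t^5 - 20*t^4 + 14*t^3 - 14*t^2 + 10*t - 16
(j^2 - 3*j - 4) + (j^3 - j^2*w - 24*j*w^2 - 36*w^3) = j^3 - j^2*w + j^2 - 24*j*w^2 - 3*j - 36*w^3 - 4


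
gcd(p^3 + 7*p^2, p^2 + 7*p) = p^2 + 7*p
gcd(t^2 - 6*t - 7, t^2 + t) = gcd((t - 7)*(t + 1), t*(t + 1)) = t + 1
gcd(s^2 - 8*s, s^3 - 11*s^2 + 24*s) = s^2 - 8*s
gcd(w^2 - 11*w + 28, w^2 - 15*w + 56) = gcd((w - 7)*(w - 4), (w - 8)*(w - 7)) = w - 7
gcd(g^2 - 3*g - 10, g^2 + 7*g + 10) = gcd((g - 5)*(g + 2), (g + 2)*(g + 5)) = g + 2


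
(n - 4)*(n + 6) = n^2 + 2*n - 24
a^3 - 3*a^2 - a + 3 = (a - 3)*(a - 1)*(a + 1)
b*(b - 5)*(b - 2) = b^3 - 7*b^2 + 10*b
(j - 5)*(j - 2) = j^2 - 7*j + 10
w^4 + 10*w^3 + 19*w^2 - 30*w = w*(w - 1)*(w + 5)*(w + 6)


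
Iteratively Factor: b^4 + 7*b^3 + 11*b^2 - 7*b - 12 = (b + 1)*(b^3 + 6*b^2 + 5*b - 12) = (b + 1)*(b + 4)*(b^2 + 2*b - 3) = (b + 1)*(b + 3)*(b + 4)*(b - 1)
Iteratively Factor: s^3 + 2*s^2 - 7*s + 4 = (s + 4)*(s^2 - 2*s + 1) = (s - 1)*(s + 4)*(s - 1)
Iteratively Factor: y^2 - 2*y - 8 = (y + 2)*(y - 4)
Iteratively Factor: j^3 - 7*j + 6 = (j - 1)*(j^2 + j - 6) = (j - 2)*(j - 1)*(j + 3)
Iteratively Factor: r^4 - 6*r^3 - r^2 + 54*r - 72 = (r - 2)*(r^3 - 4*r^2 - 9*r + 36) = (r - 2)*(r + 3)*(r^2 - 7*r + 12) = (r - 3)*(r - 2)*(r + 3)*(r - 4)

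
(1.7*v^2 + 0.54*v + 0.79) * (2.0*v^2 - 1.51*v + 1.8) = 3.4*v^4 - 1.487*v^3 + 3.8246*v^2 - 0.2209*v + 1.422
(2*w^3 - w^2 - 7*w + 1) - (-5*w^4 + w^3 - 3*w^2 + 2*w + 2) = 5*w^4 + w^3 + 2*w^2 - 9*w - 1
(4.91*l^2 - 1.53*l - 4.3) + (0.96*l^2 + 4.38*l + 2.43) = 5.87*l^2 + 2.85*l - 1.87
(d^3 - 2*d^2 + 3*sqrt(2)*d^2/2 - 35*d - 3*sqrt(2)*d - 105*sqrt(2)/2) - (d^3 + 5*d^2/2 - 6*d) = -9*d^2/2 + 3*sqrt(2)*d^2/2 - 29*d - 3*sqrt(2)*d - 105*sqrt(2)/2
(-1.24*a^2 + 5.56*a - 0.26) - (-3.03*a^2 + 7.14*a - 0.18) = 1.79*a^2 - 1.58*a - 0.08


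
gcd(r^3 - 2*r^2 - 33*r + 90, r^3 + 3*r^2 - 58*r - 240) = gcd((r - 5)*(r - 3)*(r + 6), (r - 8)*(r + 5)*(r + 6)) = r + 6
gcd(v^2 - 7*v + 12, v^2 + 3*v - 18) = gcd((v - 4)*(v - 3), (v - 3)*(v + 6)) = v - 3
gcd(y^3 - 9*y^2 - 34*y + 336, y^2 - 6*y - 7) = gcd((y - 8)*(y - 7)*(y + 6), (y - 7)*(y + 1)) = y - 7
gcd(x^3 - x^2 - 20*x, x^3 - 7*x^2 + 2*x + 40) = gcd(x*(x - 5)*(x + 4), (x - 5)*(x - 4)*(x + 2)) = x - 5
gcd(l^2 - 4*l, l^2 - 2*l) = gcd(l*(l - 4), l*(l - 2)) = l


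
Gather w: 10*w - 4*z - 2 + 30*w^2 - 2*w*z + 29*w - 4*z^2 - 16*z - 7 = 30*w^2 + w*(39 - 2*z) - 4*z^2 - 20*z - 9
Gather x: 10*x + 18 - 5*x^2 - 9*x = -5*x^2 + x + 18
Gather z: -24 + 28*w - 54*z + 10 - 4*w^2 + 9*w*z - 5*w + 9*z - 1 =-4*w^2 + 23*w + z*(9*w - 45) - 15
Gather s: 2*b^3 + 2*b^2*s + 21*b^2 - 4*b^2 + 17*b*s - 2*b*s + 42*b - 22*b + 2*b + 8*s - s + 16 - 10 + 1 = 2*b^3 + 17*b^2 + 22*b + s*(2*b^2 + 15*b + 7) + 7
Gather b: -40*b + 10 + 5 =15 - 40*b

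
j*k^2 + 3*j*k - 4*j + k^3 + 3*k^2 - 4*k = (j + k)*(k - 1)*(k + 4)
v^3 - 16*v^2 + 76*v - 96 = (v - 8)*(v - 6)*(v - 2)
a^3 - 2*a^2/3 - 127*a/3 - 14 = (a - 7)*(a + 1/3)*(a + 6)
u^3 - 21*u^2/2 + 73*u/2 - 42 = (u - 4)*(u - 7/2)*(u - 3)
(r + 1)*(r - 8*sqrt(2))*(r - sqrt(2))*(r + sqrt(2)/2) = r^4 - 17*sqrt(2)*r^3/2 + r^3 - 17*sqrt(2)*r^2/2 + 7*r^2 + 7*r + 8*sqrt(2)*r + 8*sqrt(2)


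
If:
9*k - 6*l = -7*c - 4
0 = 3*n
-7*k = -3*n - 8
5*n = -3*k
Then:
No Solution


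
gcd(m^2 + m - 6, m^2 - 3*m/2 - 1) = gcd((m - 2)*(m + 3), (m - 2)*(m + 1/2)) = m - 2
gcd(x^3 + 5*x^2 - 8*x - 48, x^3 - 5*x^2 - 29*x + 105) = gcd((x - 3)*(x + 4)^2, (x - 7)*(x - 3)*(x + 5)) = x - 3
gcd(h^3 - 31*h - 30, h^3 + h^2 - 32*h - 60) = h^2 - h - 30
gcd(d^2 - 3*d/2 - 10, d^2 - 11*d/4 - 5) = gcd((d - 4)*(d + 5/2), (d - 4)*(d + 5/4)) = d - 4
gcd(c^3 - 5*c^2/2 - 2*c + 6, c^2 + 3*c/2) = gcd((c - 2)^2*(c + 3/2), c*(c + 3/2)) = c + 3/2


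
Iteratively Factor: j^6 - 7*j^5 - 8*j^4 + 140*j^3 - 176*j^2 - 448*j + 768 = (j + 4)*(j^5 - 11*j^4 + 36*j^3 - 4*j^2 - 160*j + 192) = (j - 4)*(j + 4)*(j^4 - 7*j^3 + 8*j^2 + 28*j - 48) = (j - 4)^2*(j + 4)*(j^3 - 3*j^2 - 4*j + 12) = (j - 4)^2*(j - 2)*(j + 4)*(j^2 - j - 6) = (j - 4)^2*(j - 3)*(j - 2)*(j + 4)*(j + 2)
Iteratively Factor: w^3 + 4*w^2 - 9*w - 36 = (w + 4)*(w^2 - 9) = (w + 3)*(w + 4)*(w - 3)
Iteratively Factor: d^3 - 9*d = (d - 3)*(d^2 + 3*d) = (d - 3)*(d + 3)*(d)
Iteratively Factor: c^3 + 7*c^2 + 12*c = (c + 4)*(c^2 + 3*c) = c*(c + 4)*(c + 3)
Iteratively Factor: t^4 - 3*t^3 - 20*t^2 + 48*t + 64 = (t - 4)*(t^3 + t^2 - 16*t - 16) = (t - 4)^2*(t^2 + 5*t + 4) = (t - 4)^2*(t + 4)*(t + 1)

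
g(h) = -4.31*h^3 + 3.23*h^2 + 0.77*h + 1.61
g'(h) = -12.93*h^2 + 6.46*h + 0.77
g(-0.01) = 1.60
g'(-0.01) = 0.70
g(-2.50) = 87.22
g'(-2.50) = -96.19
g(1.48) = -4.15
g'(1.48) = -17.99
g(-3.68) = 257.31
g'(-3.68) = -198.11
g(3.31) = -116.75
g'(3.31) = -119.51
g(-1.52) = 23.04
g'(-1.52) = -38.92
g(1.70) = -8.92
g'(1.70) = -25.62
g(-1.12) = 10.85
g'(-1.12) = -22.68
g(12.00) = -6971.71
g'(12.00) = -1783.63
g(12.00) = -6971.71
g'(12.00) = -1783.63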